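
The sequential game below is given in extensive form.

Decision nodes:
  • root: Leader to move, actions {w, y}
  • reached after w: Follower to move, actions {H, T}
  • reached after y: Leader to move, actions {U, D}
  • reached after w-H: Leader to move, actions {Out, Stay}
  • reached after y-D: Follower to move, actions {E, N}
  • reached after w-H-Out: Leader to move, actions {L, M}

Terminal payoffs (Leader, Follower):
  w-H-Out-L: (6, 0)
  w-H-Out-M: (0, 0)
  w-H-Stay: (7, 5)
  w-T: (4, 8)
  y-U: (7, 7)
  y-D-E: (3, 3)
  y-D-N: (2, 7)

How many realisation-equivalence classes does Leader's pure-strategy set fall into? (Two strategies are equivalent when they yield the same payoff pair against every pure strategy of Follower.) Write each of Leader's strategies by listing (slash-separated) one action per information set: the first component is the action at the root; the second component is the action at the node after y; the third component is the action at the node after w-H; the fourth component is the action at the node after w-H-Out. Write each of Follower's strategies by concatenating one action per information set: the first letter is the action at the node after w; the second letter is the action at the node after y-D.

Leader has 16 pure strategies: w/U/Out/L, w/U/Out/M, w/U/Stay/L, w/U/Stay/M, w/D/Out/L, w/D/Out/M, w/D/Stay/L, w/D/Stay/M, y/U/Out/L, y/U/Out/M, y/U/Stay/L, y/U/Stay/M, y/D/Out/L, y/D/Out/M, y/D/Stay/L, y/D/Stay/M. Columns: HE, HN, TE, TN.
{w/U/Out/L, w/D/Out/L} → row (6,0) (6,0) (4,8) (4,8)
{w/U/Out/M, w/D/Out/M} → row (0,0) (0,0) (4,8) (4,8)
{w/U/Stay/L, w/U/Stay/M, w/D/Stay/L, w/D/Stay/M} → row (7,5) (7,5) (4,8) (4,8)
{y/U/Out/L, y/U/Out/M, y/U/Stay/L, y/U/Stay/M} → row (7,7) (7,7) (7,7) (7,7)
{y/D/Out/L, y/D/Out/M, y/D/Stay/L, y/D/Stay/M} → row (3,3) (2,7) (3,3) (2,7)
That's 5 distinct rows out of 16 strategies.

5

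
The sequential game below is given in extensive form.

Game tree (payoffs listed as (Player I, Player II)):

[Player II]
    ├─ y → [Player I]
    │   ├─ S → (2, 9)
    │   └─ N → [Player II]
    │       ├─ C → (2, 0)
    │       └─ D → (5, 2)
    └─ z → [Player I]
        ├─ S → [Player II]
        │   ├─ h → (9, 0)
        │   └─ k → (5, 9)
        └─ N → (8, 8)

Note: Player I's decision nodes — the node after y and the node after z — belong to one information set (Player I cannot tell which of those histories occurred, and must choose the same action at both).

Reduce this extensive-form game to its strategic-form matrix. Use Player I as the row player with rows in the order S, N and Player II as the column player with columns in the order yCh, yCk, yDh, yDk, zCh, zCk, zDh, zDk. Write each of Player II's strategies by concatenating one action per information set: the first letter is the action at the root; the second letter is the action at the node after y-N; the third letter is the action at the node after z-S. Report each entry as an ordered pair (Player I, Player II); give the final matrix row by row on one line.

Row S: yCh→(2,9), yCk→(2,9), yDh→(2,9), yDk→(2,9), zCh→(9,0), zCk→(5,9), zDh→(9,0), zDk→(5,9)
Row N: yCh→(2,0), yCk→(2,0), yDh→(5,2), yDk→(5,2), zCh→(8,8), zCk→(8,8), zDh→(8,8), zDk→(8,8)

S: (2,9) (2,9) (2,9) (2,9) (9,0) (5,9) (9,0) (5,9) | N: (2,0) (2,0) (5,2) (5,2) (8,8) (8,8) (8,8) (8,8)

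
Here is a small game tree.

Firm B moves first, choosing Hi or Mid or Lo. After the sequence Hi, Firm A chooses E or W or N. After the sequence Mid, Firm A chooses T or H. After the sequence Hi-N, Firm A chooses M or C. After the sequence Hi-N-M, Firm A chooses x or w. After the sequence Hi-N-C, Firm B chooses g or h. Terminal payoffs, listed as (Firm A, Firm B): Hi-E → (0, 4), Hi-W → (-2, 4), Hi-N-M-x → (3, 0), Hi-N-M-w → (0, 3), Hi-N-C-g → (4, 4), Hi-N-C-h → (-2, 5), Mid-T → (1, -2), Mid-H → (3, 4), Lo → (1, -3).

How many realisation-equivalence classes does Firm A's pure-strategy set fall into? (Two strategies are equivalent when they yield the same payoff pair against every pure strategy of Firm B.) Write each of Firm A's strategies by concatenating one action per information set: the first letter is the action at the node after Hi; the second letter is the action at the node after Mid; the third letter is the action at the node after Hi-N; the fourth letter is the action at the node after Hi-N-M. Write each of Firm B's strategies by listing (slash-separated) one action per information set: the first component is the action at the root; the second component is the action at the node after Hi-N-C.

10

Firm A has 24 pure strategies: ETMx, ETMw, ETCx, ETCw, EHMx, EHMw, EHCx, EHCw, WTMx, WTMw, WTCx, WTCw, WHMx, WHMw, WHCx, WHCw, NTMx, NTMw, NTCx, NTCw, NHMx, NHMw, NHCx, NHCw. Columns: Hi/g, Hi/h, Mid/g, Mid/h, Lo/g, Lo/h.
{ETMx, ETMw, ETCx, ETCw} → row (0,4) (0,4) (1,-2) (1,-2) (1,-3) (1,-3)
{EHMx, EHMw, EHCx, EHCw} → row (0,4) (0,4) (3,4) (3,4) (1,-3) (1,-3)
{WTMx, WTMw, WTCx, WTCw} → row (-2,4) (-2,4) (1,-2) (1,-2) (1,-3) (1,-3)
{WHMx, WHMw, WHCx, WHCw} → row (-2,4) (-2,4) (3,4) (3,4) (1,-3) (1,-3)
{NTMx} → row (3,0) (3,0) (1,-2) (1,-2) (1,-3) (1,-3)
{NTMw} → row (0,3) (0,3) (1,-2) (1,-2) (1,-3) (1,-3)
{NTCx, NTCw} → row (4,4) (-2,5) (1,-2) (1,-2) (1,-3) (1,-3)
{NHMx} → row (3,0) (3,0) (3,4) (3,4) (1,-3) (1,-3)
{NHMw} → row (0,3) (0,3) (3,4) (3,4) (1,-3) (1,-3)
{NHCx, NHCw} → row (4,4) (-2,5) (3,4) (3,4) (1,-3) (1,-3)
That's 10 distinct rows out of 24 strategies.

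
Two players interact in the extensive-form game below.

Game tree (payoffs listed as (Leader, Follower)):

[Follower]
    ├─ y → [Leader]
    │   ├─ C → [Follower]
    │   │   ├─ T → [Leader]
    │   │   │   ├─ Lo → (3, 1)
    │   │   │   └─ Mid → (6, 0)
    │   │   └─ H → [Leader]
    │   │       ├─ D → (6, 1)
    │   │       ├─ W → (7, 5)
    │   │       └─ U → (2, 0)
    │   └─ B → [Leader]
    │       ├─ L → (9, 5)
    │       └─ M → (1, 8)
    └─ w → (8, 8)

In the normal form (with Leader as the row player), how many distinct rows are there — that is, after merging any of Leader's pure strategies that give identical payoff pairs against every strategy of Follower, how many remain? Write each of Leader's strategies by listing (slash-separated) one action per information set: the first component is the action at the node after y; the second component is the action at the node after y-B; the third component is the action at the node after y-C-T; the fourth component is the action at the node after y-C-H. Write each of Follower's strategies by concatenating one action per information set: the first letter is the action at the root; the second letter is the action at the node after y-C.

Leader has 24 pure strategies: C/L/Lo/D, C/L/Lo/W, C/L/Lo/U, C/L/Mid/D, C/L/Mid/W, C/L/Mid/U, C/M/Lo/D, C/M/Lo/W, C/M/Lo/U, C/M/Mid/D, C/M/Mid/W, C/M/Mid/U, B/L/Lo/D, B/L/Lo/W, B/L/Lo/U, B/L/Mid/D, B/L/Mid/W, B/L/Mid/U, B/M/Lo/D, B/M/Lo/W, B/M/Lo/U, B/M/Mid/D, B/M/Mid/W, B/M/Mid/U. Columns: yT, yH, wT, wH.
{C/L/Lo/D, C/M/Lo/D} → row (3,1) (6,1) (8,8) (8,8)
{C/L/Lo/W, C/M/Lo/W} → row (3,1) (7,5) (8,8) (8,8)
{C/L/Lo/U, C/M/Lo/U} → row (3,1) (2,0) (8,8) (8,8)
{C/L/Mid/D, C/M/Mid/D} → row (6,0) (6,1) (8,8) (8,8)
{C/L/Mid/W, C/M/Mid/W} → row (6,0) (7,5) (8,8) (8,8)
{C/L/Mid/U, C/M/Mid/U} → row (6,0) (2,0) (8,8) (8,8)
{B/L/Lo/D, B/L/Lo/W, B/L/Lo/U, B/L/Mid/D, B/L/Mid/W, B/L/Mid/U} → row (9,5) (9,5) (8,8) (8,8)
{B/M/Lo/D, B/M/Lo/W, B/M/Lo/U, B/M/Mid/D, B/M/Mid/W, B/M/Mid/U} → row (1,8) (1,8) (8,8) (8,8)
That's 8 distinct rows out of 24 strategies.

8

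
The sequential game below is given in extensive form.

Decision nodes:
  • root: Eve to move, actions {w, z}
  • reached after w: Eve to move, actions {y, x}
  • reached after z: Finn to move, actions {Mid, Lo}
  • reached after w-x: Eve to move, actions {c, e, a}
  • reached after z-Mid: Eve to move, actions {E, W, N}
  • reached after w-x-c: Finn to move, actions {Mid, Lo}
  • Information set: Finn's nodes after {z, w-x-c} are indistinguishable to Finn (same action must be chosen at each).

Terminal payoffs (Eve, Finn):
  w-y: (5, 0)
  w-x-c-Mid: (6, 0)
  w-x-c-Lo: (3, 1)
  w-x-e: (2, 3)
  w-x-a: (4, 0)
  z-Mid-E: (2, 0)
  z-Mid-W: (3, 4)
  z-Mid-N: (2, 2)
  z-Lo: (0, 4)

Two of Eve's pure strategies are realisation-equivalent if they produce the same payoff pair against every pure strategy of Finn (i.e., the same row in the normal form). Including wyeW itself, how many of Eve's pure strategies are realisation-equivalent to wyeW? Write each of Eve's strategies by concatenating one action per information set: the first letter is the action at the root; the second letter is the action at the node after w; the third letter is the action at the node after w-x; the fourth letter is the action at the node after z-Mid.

9

Row for wyeW (columns Mid, Lo): (5,0) (5,0).
Under wyeW, Eve's choice at the node after w-x and at the node after z-Mid can never be reached regardless of what Finn does, so varying those choices leaves every outcome unchanged.
Holding the reachable choices fixed and varying the unreachable ones freely already gives 3 × 3 = 9 equivalent strategies.
No other strategy reproduces this row, so those 9 are the full class: wycE, wycW, wycN, wyeE, wyeW, wyeN, wyaE, wyaW, wyaN.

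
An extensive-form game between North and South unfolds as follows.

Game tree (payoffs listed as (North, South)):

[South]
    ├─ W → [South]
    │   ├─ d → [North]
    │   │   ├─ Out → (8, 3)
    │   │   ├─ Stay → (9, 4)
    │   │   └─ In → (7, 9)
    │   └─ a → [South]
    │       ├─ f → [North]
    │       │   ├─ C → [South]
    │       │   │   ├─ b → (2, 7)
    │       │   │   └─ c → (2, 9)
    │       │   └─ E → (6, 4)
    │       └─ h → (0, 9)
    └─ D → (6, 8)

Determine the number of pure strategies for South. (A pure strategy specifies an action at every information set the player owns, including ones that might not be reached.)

South owns the root with actions {W, D} — two choices.
South owns the node after W with actions {d, a} — two choices.
South owns the node after W-a with actions {f, h} — two choices.
South owns the node after W-a-f-C with actions {b, c} — two choices.
A pure strategy fixes one action at each information set independently, so the count is the product 2 × 2 × 2 × 2 = 16.

16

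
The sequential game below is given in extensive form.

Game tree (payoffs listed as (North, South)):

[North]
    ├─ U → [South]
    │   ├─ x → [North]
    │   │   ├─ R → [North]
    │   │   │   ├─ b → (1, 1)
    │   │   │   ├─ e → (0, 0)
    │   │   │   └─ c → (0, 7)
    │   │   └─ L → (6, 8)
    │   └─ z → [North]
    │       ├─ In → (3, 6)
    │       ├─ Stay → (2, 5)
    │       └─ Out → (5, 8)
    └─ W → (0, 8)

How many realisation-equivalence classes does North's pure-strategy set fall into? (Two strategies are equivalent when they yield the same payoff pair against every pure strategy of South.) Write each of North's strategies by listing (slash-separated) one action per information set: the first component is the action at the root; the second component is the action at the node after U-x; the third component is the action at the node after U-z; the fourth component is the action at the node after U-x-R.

13

North has 36 pure strategies: U/R/In/b, U/R/In/e, U/R/In/c, U/R/Stay/b, U/R/Stay/e, U/R/Stay/c, U/R/Out/b, U/R/Out/e, U/R/Out/c, U/L/In/b, U/L/In/e, U/L/In/c, U/L/Stay/b, U/L/Stay/e, U/L/Stay/c, U/L/Out/b, U/L/Out/e, U/L/Out/c, W/R/In/b, W/R/In/e, W/R/In/c, W/R/Stay/b, W/R/Stay/e, W/R/Stay/c, W/R/Out/b, W/R/Out/e, W/R/Out/c, W/L/In/b, W/L/In/e, W/L/In/c, W/L/Stay/b, W/L/Stay/e, W/L/Stay/c, W/L/Out/b, W/L/Out/e, W/L/Out/c. Columns: x, z.
{U/R/In/b} → row (1,1) (3,6)
{U/R/In/e} → row (0,0) (3,6)
{U/R/In/c} → row (0,7) (3,6)
{U/R/Stay/b} → row (1,1) (2,5)
{U/R/Stay/e} → row (0,0) (2,5)
{U/R/Stay/c} → row (0,7) (2,5)
{U/R/Out/b} → row (1,1) (5,8)
{U/R/Out/e} → row (0,0) (5,8)
{U/R/Out/c} → row (0,7) (5,8)
{U/L/In/b, U/L/In/e, U/L/In/c} → row (6,8) (3,6)
{U/L/Stay/b, U/L/Stay/e, U/L/Stay/c} → row (6,8) (2,5)
{U/L/Out/b, U/L/Out/e, U/L/Out/c} → row (6,8) (5,8)
{W/R/In/b, W/R/In/e, W/R/In/c, W/R/Stay/b, W/R/Stay/e, W/R/Stay/c, W/R/Out/b, W/R/Out/e, W/R/Out/c, W/L/In/b, W/L/In/e, W/L/In/c, W/L/Stay/b, W/L/Stay/e, W/L/Stay/c, W/L/Out/b, W/L/Out/e, W/L/Out/c} → row (0,8) (0,8)
That's 13 distinct rows out of 36 strategies.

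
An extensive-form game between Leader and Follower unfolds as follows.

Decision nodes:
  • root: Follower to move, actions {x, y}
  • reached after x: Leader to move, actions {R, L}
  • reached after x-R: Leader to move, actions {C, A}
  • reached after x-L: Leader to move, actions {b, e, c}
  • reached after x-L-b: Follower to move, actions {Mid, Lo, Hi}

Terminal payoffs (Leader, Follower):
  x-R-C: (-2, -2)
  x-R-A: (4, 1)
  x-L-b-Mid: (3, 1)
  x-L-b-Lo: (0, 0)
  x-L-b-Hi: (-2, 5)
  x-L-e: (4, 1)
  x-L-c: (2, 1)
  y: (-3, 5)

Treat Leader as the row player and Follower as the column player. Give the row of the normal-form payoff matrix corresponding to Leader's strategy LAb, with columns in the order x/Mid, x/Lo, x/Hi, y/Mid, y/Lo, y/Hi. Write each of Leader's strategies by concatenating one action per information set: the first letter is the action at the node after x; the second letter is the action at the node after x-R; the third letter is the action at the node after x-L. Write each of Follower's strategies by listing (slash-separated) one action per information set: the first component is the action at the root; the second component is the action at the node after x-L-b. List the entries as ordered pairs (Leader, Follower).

vs x/Mid: Follower plays x → Leader plays L at [x] → Leader plays b at [x-L] → Follower plays Mid at [x-L-b] → (3, 1)
vs x/Lo: Follower plays x → Leader plays L at [x] → Leader plays b at [x-L] → Follower plays Lo at [x-L-b] → (0, 0)
vs x/Hi: Follower plays x → Leader plays L at [x] → Leader plays b at [x-L] → Follower plays Hi at [x-L-b] → (-2, 5)
vs y/Mid: Follower plays y → (-3, 5)
vs y/Lo: Follower plays y → (-3, 5)
vs y/Hi: Follower plays y → (-3, 5)

(3,1) (0,0) (-2,5) (-3,5) (-3,5) (-3,5)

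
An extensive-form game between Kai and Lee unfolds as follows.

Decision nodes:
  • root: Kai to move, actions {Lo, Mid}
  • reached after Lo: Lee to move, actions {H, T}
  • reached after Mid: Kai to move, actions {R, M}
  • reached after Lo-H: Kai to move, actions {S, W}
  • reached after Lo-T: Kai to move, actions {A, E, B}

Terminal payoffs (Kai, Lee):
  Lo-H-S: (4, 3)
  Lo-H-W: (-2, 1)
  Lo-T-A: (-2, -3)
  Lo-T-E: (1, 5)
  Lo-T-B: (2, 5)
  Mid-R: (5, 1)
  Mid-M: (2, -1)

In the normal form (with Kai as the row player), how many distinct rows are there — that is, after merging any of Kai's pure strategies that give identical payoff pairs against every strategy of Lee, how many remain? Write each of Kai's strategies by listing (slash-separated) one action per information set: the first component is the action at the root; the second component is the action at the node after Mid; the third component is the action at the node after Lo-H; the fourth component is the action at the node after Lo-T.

Kai has 24 pure strategies: Lo/R/S/A, Lo/R/S/E, Lo/R/S/B, Lo/R/W/A, Lo/R/W/E, Lo/R/W/B, Lo/M/S/A, Lo/M/S/E, Lo/M/S/B, Lo/M/W/A, Lo/M/W/E, Lo/M/W/B, Mid/R/S/A, Mid/R/S/E, Mid/R/S/B, Mid/R/W/A, Mid/R/W/E, Mid/R/W/B, Mid/M/S/A, Mid/M/S/E, Mid/M/S/B, Mid/M/W/A, Mid/M/W/E, Mid/M/W/B. Columns: H, T.
{Lo/R/S/A, Lo/M/S/A} → row (4,3) (-2,-3)
{Lo/R/S/E, Lo/M/S/E} → row (4,3) (1,5)
{Lo/R/S/B, Lo/M/S/B} → row (4,3) (2,5)
{Lo/R/W/A, Lo/M/W/A} → row (-2,1) (-2,-3)
{Lo/R/W/E, Lo/M/W/E} → row (-2,1) (1,5)
{Lo/R/W/B, Lo/M/W/B} → row (-2,1) (2,5)
{Mid/R/S/A, Mid/R/S/E, Mid/R/S/B, Mid/R/W/A, Mid/R/W/E, Mid/R/W/B} → row (5,1) (5,1)
{Mid/M/S/A, Mid/M/S/E, Mid/M/S/B, Mid/M/W/A, Mid/M/W/E, Mid/M/W/B} → row (2,-1) (2,-1)
That's 8 distinct rows out of 24 strategies.

8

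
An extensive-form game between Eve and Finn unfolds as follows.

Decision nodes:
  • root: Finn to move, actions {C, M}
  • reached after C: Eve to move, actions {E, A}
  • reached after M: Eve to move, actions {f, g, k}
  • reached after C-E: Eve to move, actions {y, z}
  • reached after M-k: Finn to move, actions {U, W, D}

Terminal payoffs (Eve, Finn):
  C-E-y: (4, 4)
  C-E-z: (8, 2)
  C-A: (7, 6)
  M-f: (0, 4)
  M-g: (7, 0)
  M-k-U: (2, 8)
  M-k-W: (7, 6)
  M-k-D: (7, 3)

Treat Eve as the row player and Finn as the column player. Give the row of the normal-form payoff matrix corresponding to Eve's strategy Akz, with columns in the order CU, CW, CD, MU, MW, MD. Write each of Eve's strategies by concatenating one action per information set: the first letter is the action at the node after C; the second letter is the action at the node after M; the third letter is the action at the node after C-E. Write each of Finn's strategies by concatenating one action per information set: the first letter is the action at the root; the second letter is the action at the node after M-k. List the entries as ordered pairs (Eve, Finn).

(7,6) (7,6) (7,6) (2,8) (7,6) (7,3)

vs CU: Finn plays C → Eve plays A at [C] → (7, 6)
vs CW: Finn plays C → Eve plays A at [C] → (7, 6)
vs CD: Finn plays C → Eve plays A at [C] → (7, 6)
vs MU: Finn plays M → Eve plays k at [M] → Finn plays U at [M-k] → (2, 8)
vs MW: Finn plays M → Eve plays k at [M] → Finn plays W at [M-k] → (7, 6)
vs MD: Finn plays M → Eve plays k at [M] → Finn plays D at [M-k] → (7, 3)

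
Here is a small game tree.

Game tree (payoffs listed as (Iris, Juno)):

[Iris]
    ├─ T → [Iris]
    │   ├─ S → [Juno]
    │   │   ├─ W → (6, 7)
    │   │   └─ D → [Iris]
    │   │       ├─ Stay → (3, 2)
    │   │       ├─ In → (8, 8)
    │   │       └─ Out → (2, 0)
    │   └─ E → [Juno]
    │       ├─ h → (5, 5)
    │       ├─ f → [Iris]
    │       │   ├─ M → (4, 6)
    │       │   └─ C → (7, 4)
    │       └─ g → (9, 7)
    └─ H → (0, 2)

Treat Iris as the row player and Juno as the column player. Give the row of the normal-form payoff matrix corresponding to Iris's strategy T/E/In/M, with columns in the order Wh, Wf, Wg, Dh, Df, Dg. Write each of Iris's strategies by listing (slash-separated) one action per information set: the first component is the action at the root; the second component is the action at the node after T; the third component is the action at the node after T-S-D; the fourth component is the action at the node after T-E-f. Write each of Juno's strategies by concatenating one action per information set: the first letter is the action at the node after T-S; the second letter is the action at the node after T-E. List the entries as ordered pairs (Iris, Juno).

vs Wh: Iris plays T → Iris plays E at [T] → Juno plays h at [T-E] → (5, 5)
vs Wf: Iris plays T → Iris plays E at [T] → Juno plays f at [T-E] → Iris plays M at [T-E-f] → (4, 6)
vs Wg: Iris plays T → Iris plays E at [T] → Juno plays g at [T-E] → (9, 7)
vs Dh: Iris plays T → Iris plays E at [T] → Juno plays h at [T-E] → (5, 5)
vs Df: Iris plays T → Iris plays E at [T] → Juno plays f at [T-E] → Iris plays M at [T-E-f] → (4, 6)
vs Dg: Iris plays T → Iris plays E at [T] → Juno plays g at [T-E] → (9, 7)

(5,5) (4,6) (9,7) (5,5) (4,6) (9,7)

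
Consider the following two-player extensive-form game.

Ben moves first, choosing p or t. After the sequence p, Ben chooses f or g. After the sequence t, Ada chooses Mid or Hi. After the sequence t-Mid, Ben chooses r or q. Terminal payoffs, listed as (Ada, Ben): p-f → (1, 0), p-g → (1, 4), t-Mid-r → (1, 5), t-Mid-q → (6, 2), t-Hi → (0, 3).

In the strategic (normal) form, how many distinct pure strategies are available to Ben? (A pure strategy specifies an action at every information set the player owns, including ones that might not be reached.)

8

Ben owns the root with actions {p, t} — two choices.
Ben owns the node after p with actions {f, g} — two choices.
Ben owns the node after t-Mid with actions {r, q} — two choices.
A pure strategy fixes one action at each information set independently, so the count is the product 2 × 2 × 2 = 8.
(For reference, Ada has 2 pure strategies, giving a 8×2 normal-form matrix.)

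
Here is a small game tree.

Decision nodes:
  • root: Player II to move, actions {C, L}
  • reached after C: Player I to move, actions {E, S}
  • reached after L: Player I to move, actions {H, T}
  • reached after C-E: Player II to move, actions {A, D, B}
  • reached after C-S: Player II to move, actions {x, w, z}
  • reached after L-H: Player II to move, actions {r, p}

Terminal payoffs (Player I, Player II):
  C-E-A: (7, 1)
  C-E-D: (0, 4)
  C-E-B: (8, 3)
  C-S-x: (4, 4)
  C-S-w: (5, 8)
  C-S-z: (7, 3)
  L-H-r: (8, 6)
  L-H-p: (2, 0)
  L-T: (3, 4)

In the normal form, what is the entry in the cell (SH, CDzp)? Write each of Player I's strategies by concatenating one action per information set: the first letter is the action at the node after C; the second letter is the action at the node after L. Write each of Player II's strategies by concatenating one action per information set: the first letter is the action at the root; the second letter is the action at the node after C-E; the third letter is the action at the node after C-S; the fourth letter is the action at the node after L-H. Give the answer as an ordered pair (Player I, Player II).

Trace the play path from the root:
  Player II plays C
  Player I plays S at [C]
  Player II plays z at [C-S]
→ terminal payoff (7, 3).
(Player I's choice at the node after L is never reached on this path, so it doesn't affect the outcome.)

(7, 3)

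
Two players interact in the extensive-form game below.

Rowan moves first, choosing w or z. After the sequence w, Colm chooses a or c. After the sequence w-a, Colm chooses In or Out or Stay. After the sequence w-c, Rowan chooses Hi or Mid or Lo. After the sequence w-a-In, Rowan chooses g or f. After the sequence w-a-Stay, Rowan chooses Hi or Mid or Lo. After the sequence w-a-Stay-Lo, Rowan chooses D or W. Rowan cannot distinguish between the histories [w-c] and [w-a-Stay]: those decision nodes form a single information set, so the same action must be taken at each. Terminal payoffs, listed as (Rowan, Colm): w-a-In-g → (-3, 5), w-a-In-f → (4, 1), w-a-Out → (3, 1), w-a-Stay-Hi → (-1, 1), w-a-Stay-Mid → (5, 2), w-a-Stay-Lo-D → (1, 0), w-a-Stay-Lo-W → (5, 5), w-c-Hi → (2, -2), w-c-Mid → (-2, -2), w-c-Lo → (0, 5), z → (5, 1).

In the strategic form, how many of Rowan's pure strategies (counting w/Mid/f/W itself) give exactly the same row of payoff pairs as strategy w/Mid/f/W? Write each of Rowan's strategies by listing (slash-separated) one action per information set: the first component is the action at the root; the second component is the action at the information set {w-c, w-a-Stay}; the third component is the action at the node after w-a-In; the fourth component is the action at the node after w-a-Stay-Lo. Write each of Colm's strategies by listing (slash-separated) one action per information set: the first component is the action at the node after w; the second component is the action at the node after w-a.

2

Row for w/Mid/f/W (columns a/In, a/Out, a/Stay, c/In, c/Out, c/Stay): (4,1) (3,1) (5,2) (-2,-2) (-2,-2) (-2,-2).
Under w/Mid/f/W, Rowan's choice at the node after w-a-Stay-Lo can never be reached regardless of what Colm does, so varying those choices leaves every outcome unchanged.
Holding the reachable choices fixed and varying the unreachable one freely already gives 2 equivalent strategies.
No other strategy reproduces this row, so those 2 are the full class: w/Mid/f/D, w/Mid/f/W.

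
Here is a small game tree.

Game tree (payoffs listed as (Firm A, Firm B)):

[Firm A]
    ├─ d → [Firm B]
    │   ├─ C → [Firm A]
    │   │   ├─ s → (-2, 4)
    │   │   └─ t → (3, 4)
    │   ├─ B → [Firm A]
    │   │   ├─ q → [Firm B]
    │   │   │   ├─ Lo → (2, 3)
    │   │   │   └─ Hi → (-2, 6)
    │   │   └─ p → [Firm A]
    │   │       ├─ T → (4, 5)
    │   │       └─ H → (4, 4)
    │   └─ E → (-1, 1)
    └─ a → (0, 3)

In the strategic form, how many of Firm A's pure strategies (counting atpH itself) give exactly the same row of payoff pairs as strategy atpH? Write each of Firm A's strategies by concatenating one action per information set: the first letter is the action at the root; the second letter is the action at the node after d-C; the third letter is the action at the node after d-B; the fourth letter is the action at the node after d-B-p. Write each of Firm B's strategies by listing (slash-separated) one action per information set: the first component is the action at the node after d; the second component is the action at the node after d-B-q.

8

Row for atpH (columns C/Lo, C/Hi, B/Lo, B/Hi, E/Lo, E/Hi): (0,3) (0,3) (0,3) (0,3) (0,3) (0,3).
Under atpH, Firm A's choice at the node after d-C and at the node after d-B and at the node after d-B-p can never be reached regardless of what Firm B does, so varying those choices leaves every outcome unchanged.
Holding the reachable choices fixed and varying the unreachable ones freely already gives 2 × 2 × 2 = 8 equivalent strategies.
No other strategy reproduces this row, so those 8 are the full class: asqT, asqH, aspT, aspH, atqT, atqH, atpT, atpH.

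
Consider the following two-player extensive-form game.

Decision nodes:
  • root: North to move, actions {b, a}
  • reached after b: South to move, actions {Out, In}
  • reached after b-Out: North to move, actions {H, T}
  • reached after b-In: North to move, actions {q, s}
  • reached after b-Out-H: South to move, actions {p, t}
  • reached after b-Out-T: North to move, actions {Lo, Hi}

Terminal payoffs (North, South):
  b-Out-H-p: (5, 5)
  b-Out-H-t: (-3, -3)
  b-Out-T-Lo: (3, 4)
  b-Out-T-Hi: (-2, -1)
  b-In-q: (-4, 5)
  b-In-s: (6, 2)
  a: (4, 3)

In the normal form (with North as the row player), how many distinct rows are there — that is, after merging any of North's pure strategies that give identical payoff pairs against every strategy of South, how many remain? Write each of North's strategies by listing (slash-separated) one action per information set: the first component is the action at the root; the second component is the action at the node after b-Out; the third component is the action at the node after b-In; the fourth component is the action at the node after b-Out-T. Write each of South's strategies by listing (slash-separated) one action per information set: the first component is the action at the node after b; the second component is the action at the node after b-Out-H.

7

North has 16 pure strategies: b/H/q/Lo, b/H/q/Hi, b/H/s/Lo, b/H/s/Hi, b/T/q/Lo, b/T/q/Hi, b/T/s/Lo, b/T/s/Hi, a/H/q/Lo, a/H/q/Hi, a/H/s/Lo, a/H/s/Hi, a/T/q/Lo, a/T/q/Hi, a/T/s/Lo, a/T/s/Hi. Columns: Out/p, Out/t, In/p, In/t.
{b/H/q/Lo, b/H/q/Hi} → row (5,5) (-3,-3) (-4,5) (-4,5)
{b/H/s/Lo, b/H/s/Hi} → row (5,5) (-3,-3) (6,2) (6,2)
{b/T/q/Lo} → row (3,4) (3,4) (-4,5) (-4,5)
{b/T/q/Hi} → row (-2,-1) (-2,-1) (-4,5) (-4,5)
{b/T/s/Lo} → row (3,4) (3,4) (6,2) (6,2)
{b/T/s/Hi} → row (-2,-1) (-2,-1) (6,2) (6,2)
{a/H/q/Lo, a/H/q/Hi, a/H/s/Lo, a/H/s/Hi, a/T/q/Lo, a/T/q/Hi, a/T/s/Lo, a/T/s/Hi} → row (4,3) (4,3) (4,3) (4,3)
That's 7 distinct rows out of 16 strategies.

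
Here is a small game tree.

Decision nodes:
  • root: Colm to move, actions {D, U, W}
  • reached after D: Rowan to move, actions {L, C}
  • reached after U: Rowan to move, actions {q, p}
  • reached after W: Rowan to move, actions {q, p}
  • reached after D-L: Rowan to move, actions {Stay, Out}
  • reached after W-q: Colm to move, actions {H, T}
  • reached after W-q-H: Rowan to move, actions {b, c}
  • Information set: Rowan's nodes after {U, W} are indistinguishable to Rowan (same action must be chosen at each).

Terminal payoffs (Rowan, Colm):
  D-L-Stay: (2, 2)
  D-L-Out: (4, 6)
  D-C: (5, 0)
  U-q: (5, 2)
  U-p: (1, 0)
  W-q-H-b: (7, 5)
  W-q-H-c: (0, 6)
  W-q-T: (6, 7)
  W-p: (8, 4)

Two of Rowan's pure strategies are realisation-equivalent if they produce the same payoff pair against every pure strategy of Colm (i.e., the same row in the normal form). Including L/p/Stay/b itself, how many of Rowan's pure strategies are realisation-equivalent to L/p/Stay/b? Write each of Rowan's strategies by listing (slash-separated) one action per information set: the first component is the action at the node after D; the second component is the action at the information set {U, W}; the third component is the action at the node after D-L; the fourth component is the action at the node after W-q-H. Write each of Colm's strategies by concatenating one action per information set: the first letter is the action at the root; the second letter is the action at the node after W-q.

2

Row for L/p/Stay/b (columns DH, DT, UH, UT, WH, WT): (2,2) (2,2) (1,0) (1,0) (8,4) (8,4).
Under L/p/Stay/b, Rowan's choice at the node after W-q-H can never be reached regardless of what Colm does, so varying those choices leaves every outcome unchanged.
Holding the reachable choices fixed and varying the unreachable one freely already gives 2 equivalent strategies.
No other strategy reproduces this row, so those 2 are the full class: L/p/Stay/b, L/p/Stay/c.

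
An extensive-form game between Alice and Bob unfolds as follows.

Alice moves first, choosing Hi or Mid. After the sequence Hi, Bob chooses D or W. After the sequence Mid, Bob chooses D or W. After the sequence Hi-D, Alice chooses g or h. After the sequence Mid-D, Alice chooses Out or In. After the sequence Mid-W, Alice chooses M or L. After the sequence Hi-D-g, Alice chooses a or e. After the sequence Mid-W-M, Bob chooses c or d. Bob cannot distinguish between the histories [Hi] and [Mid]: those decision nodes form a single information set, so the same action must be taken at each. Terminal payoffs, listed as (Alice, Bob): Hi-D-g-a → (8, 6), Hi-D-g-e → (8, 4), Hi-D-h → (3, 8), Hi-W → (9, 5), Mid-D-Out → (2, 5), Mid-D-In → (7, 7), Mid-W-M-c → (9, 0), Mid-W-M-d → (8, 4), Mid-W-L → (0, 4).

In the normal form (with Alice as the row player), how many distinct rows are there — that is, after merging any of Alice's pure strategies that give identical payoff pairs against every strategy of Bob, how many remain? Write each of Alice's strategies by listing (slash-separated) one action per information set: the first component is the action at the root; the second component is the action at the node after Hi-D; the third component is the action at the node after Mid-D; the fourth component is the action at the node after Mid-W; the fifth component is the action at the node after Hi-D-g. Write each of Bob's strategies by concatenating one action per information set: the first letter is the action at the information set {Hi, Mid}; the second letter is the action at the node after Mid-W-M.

Alice has 32 pure strategies: Hi/g/Out/M/a, Hi/g/Out/M/e, Hi/g/Out/L/a, Hi/g/Out/L/e, Hi/g/In/M/a, Hi/g/In/M/e, Hi/g/In/L/a, Hi/g/In/L/e, Hi/h/Out/M/a, Hi/h/Out/M/e, Hi/h/Out/L/a, Hi/h/Out/L/e, Hi/h/In/M/a, Hi/h/In/M/e, Hi/h/In/L/a, Hi/h/In/L/e, Mid/g/Out/M/a, Mid/g/Out/M/e, Mid/g/Out/L/a, Mid/g/Out/L/e, Mid/g/In/M/a, Mid/g/In/M/e, Mid/g/In/L/a, Mid/g/In/L/e, Mid/h/Out/M/a, Mid/h/Out/M/e, Mid/h/Out/L/a, Mid/h/Out/L/e, Mid/h/In/M/a, Mid/h/In/M/e, Mid/h/In/L/a, Mid/h/In/L/e. Columns: Dc, Dd, Wc, Wd.
{Hi/g/Out/M/a, Hi/g/Out/L/a, Hi/g/In/M/a, Hi/g/In/L/a} → row (8,6) (8,6) (9,5) (9,5)
{Hi/g/Out/M/e, Hi/g/Out/L/e, Hi/g/In/M/e, Hi/g/In/L/e} → row (8,4) (8,4) (9,5) (9,5)
{Hi/h/Out/M/a, Hi/h/Out/M/e, Hi/h/Out/L/a, Hi/h/Out/L/e, Hi/h/In/M/a, Hi/h/In/M/e, Hi/h/In/L/a, Hi/h/In/L/e} → row (3,8) (3,8) (9,5) (9,5)
{Mid/g/Out/M/a, Mid/g/Out/M/e, Mid/h/Out/M/a, Mid/h/Out/M/e} → row (2,5) (2,5) (9,0) (8,4)
{Mid/g/Out/L/a, Mid/g/Out/L/e, Mid/h/Out/L/a, Mid/h/Out/L/e} → row (2,5) (2,5) (0,4) (0,4)
{Mid/g/In/M/a, Mid/g/In/M/e, Mid/h/In/M/a, Mid/h/In/M/e} → row (7,7) (7,7) (9,0) (8,4)
{Mid/g/In/L/a, Mid/g/In/L/e, Mid/h/In/L/a, Mid/h/In/L/e} → row (7,7) (7,7) (0,4) (0,4)
That's 7 distinct rows out of 32 strategies.

7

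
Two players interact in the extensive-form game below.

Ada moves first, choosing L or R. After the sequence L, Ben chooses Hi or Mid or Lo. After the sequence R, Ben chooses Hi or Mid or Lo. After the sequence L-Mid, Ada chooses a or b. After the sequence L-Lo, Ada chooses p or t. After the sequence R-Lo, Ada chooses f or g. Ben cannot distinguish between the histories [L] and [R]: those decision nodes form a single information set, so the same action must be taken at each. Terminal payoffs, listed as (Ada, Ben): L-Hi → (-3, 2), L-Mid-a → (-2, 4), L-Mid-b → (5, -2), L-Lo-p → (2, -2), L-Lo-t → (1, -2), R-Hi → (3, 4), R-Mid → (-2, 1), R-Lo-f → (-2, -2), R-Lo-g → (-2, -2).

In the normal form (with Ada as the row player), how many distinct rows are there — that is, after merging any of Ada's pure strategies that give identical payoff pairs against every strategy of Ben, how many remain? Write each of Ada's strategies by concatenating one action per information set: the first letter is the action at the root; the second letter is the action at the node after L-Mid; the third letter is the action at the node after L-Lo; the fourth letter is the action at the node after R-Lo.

Ada has 16 pure strategies: Lapf, Lapg, Latf, Latg, Lbpf, Lbpg, Lbtf, Lbtg, Rapf, Rapg, Ratf, Ratg, Rbpf, Rbpg, Rbtf, Rbtg. Columns: Hi, Mid, Lo.
{Lapf, Lapg} → row (-3,2) (-2,4) (2,-2)
{Latf, Latg} → row (-3,2) (-2,4) (1,-2)
{Lbpf, Lbpg} → row (-3,2) (5,-2) (2,-2)
{Lbtf, Lbtg} → row (-3,2) (5,-2) (1,-2)
{Rapf, Rapg, Ratf, Ratg, Rbpf, Rbpg, Rbtf, Rbtg} → row (3,4) (-2,1) (-2,-2)
That's 5 distinct rows out of 16 strategies.

5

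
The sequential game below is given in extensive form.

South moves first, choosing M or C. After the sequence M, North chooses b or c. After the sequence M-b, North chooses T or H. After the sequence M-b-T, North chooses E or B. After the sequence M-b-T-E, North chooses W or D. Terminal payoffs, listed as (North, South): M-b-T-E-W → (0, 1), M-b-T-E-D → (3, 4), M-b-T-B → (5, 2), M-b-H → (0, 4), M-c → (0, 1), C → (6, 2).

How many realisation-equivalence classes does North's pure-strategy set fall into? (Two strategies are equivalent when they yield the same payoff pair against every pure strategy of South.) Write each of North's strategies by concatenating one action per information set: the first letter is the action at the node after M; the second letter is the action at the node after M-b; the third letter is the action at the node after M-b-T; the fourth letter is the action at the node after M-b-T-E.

4

North has 16 pure strategies: bTEW, bTED, bTBW, bTBD, bHEW, bHED, bHBW, bHBD, cTEW, cTED, cTBW, cTBD, cHEW, cHED, cHBW, cHBD. Columns: M, C.
{bTEW, cTEW, cTED, cTBW, cTBD, cHEW, cHED, cHBW, cHBD} → row (0,1) (6,2)
{bTED} → row (3,4) (6,2)
{bTBW, bTBD} → row (5,2) (6,2)
{bHEW, bHED, bHBW, bHBD} → row (0,4) (6,2)
That's 4 distinct rows out of 16 strategies.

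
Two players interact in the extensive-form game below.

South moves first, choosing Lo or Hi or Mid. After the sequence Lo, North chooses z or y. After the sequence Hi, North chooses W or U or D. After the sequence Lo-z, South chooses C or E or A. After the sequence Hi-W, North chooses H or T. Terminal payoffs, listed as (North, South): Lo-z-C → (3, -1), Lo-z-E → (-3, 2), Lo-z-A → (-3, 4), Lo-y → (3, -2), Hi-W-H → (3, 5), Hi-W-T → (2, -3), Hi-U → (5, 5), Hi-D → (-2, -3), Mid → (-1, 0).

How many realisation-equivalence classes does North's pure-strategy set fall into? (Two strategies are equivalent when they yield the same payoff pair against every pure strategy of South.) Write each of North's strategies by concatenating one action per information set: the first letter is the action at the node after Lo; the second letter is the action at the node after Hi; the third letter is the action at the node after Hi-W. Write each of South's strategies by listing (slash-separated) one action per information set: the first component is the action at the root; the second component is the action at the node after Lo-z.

North has 12 pure strategies: zWH, zWT, zUH, zUT, zDH, zDT, yWH, yWT, yUH, yUT, yDH, yDT. Columns: Lo/C, Lo/E, Lo/A, Hi/C, Hi/E, Hi/A, Mid/C, Mid/E, Mid/A.
{zWH} → row (3,-1) (-3,2) (-3,4) (3,5) (3,5) (3,5) (-1,0) (-1,0) (-1,0)
{zWT} → row (3,-1) (-3,2) (-3,4) (2,-3) (2,-3) (2,-3) (-1,0) (-1,0) (-1,0)
{zUH, zUT} → row (3,-1) (-3,2) (-3,4) (5,5) (5,5) (5,5) (-1,0) (-1,0) (-1,0)
{zDH, zDT} → row (3,-1) (-3,2) (-3,4) (-2,-3) (-2,-3) (-2,-3) (-1,0) (-1,0) (-1,0)
{yWH} → row (3,-2) (3,-2) (3,-2) (3,5) (3,5) (3,5) (-1,0) (-1,0) (-1,0)
{yWT} → row (3,-2) (3,-2) (3,-2) (2,-3) (2,-3) (2,-3) (-1,0) (-1,0) (-1,0)
{yUH, yUT} → row (3,-2) (3,-2) (3,-2) (5,5) (5,5) (5,5) (-1,0) (-1,0) (-1,0)
{yDH, yDT} → row (3,-2) (3,-2) (3,-2) (-2,-3) (-2,-3) (-2,-3) (-1,0) (-1,0) (-1,0)
That's 8 distinct rows out of 12 strategies.

8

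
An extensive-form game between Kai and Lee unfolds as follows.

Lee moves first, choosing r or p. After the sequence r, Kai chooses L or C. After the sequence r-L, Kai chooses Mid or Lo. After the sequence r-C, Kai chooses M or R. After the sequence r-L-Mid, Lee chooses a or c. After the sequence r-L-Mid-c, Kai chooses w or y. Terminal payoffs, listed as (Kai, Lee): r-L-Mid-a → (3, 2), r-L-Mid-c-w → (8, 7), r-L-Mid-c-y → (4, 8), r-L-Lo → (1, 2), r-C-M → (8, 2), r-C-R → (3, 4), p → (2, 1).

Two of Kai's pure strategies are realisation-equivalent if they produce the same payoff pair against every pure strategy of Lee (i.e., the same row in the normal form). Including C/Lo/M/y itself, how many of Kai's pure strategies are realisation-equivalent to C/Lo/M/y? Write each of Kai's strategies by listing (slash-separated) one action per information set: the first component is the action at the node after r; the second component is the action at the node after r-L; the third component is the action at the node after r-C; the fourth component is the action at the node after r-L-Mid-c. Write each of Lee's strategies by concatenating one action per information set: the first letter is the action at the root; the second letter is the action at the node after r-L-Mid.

4

Row for C/Lo/M/y (columns ra, rc, pa, pc): (8,2) (8,2) (2,1) (2,1).
Under C/Lo/M/y, Kai's choice at the node after r-L and at the node after r-L-Mid-c can never be reached regardless of what Lee does, so varying those choices leaves every outcome unchanged.
Holding the reachable choices fixed and varying the unreachable ones freely already gives 2 × 2 = 4 equivalent strategies.
No other strategy reproduces this row, so those 4 are the full class: C/Mid/M/w, C/Mid/M/y, C/Lo/M/w, C/Lo/M/y.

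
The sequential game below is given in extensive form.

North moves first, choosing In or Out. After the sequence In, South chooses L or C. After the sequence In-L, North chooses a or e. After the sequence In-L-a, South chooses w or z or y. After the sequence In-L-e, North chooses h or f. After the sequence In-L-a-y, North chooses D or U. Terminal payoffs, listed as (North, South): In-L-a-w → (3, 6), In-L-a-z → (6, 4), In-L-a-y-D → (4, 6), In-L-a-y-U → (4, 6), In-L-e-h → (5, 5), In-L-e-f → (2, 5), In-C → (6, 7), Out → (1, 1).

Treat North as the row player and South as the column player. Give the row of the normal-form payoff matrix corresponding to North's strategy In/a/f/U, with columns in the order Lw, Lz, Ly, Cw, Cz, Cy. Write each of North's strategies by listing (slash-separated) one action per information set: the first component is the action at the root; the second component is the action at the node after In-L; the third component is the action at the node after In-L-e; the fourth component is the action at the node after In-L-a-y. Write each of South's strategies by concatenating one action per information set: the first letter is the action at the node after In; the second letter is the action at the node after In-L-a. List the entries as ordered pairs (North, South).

vs Lw: North plays In → South plays L at [In] → North plays a at [In-L] → South plays w at [In-L-a] → (3, 6)
vs Lz: North plays In → South plays L at [In] → North plays a at [In-L] → South plays z at [In-L-a] → (6, 4)
vs Ly: North plays In → South plays L at [In] → North plays a at [In-L] → South plays y at [In-L-a] → North plays U at [In-L-a-y] → (4, 6)
vs Cw: North plays In → South plays C at [In] → (6, 7)
vs Cz: North plays In → South plays C at [In] → (6, 7)
vs Cy: North plays In → South plays C at [In] → (6, 7)

(3,6) (6,4) (4,6) (6,7) (6,7) (6,7)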